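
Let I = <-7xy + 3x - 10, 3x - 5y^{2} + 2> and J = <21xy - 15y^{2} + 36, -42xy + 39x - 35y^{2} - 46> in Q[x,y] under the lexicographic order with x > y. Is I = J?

Yes, the ideals are equal.

Equality of ideals is decidable: compute both reduced Gröbner bases (unique for the ordering) and check whether they agree.
Buchberger on the first generating set:
f_1 = -7xy + 3x - 10, LT = xy.
f_2 = 3x - 5y^{2} + 2, LT = x.

S(f_1,f_2): lcm = xy. S = -\tfrac{3}{7}x + \tfrac{5}{3}y^{3} - \tfrac{2}{3}y + \tfrac{10}{7}.
  leading term x: subtract (-\tfrac{1}{7})·f_2 from -\tfrac{3}{7}x + \tfrac{5}{3}y^{3} - \tfrac{2}{3}y + \tfrac{10}{7} → \tfrac{5}{3}y^{3} - \tfrac{5}{7}y^{2} - \tfrac{2}{3}y + \tfrac{12}{7}
  leading term y^{3}: no divisor's leading term divides it; move \tfrac{5}{3}y^{3} to the remainder.
  leading term y^{2}: no divisor's leading term divides it; move -\tfrac{5}{7}y^{2} to the remainder.
  leading term y: no divisor's leading term divides it; move -\tfrac{2}{3}y to the remainder.
  leading term 1: no divisor's leading term divides it; move \tfrac{12}{7} to the remainder.
  remainder \tfrac{5}{3}y^{3} - \tfrac{5}{7}y^{2} - \tfrac{2}{3}y + \tfrac{12}{7} ≠ 0; add g_3 = \tfrac{5}{3}y^{3} - \tfrac{5}{7}y^{2} - \tfrac{2}{3}y + \tfrac{12}{7} to the basis.

The other S-polynomials (S(f_1,g_3), S(f_2,g_3)) all reduce to 0 modulo the current basis, so we have a Gröbner basis.
Inter-reduce: drop elements whose leading term is divisible by another's, tail-reduce, and make monic.
Reduced Gröbner basis: {x - \tfrac{5}{3}y^{2} + \tfrac{2}{3}, y^{3} - \tfrac{3}{7}y^{2} - \tfrac{2}{5}y + \tfrac{36}{35}}.

Buchberger on the second generating set:
h_1 = 21xy - 15y^{2} + 36, LT = xy.
h_2 = -42xy + 39x - 35y^{2} - 46, LT = xy.

S(h_1,h_2): lcm = xy. S = \tfrac{13}{14}x - \tfrac{65}{42}y^{2} + \tfrac{13}{21}.
  leading term x: no divisor's leading term divides it; move \tfrac{13}{14}x to the remainder.
  leading term y^{2}: no divisor's leading term divides it; move -\tfrac{65}{42}y^{2} to the remainder.
  leading term 1: no divisor's leading term divides it; move \tfrac{13}{21} to the remainder.
  remainder \tfrac{13}{14}x - \tfrac{65}{42}y^{2} + \tfrac{13}{21} ≠ 0; add k_3 = \tfrac{13}{14}x - \tfrac{65}{42}y^{2} + \tfrac{13}{21} to the basis.

S(h_1,k_3): lcm = xy. S = \tfrac{5}{3}y^{3} - \tfrac{5}{7}y^{2} - \tfrac{2}{3}y + \tfrac{12}{7}.
  leading term y^{3}: no divisor's leading term divides it; move \tfrac{5}{3}y^{3} to the remainder.
  leading term y^{2}: no divisor's leading term divides it; move -\tfrac{5}{7}y^{2} to the remainder.
  leading term y: no divisor's leading term divides it; move -\tfrac{2}{3}y to the remainder.
  leading term 1: no divisor's leading term divides it; move \tfrac{12}{7} to the remainder.
  remainder \tfrac{5}{3}y^{3} - \tfrac{5}{7}y^{2} - \tfrac{2}{3}y + \tfrac{12}{7} ≠ 0; add k_4 = \tfrac{5}{3}y^{3} - \tfrac{5}{7}y^{2} - \tfrac{2}{3}y + \tfrac{12}{7} to the basis.

The other S-polynomials (S(h_2,k_3), S(h_1,k_4), S(h_2,k_4), S(k_3,k_4)) all reduce to 0 modulo the current basis, so we have a Gröbner basis.
Inter-reduce: drop elements whose leading term is divisible by another's, tail-reduce, and make monic.
Reduced Gröbner basis: {x - \tfrac{5}{3}y^{2} + \tfrac{2}{3}, y^{3} - \tfrac{3}{7}y^{2} - \tfrac{2}{5}y + \tfrac{36}{35}}.

The two bases agree; hence the ideals are identical.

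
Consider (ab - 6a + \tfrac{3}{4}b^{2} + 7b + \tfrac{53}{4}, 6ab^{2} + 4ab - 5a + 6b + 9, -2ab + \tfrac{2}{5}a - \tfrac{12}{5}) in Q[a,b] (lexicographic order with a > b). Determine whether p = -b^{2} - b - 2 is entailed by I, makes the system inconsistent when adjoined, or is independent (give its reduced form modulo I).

First compute the reduced Gröbner basis of I by Buchberger's algorithm.
f_1 = ab - 6a + \tfrac{3}{4}b^{2} + 7b + \tfrac{53}{4}, LT = ab.
f_2 = 6ab^{2} + 4ab - 5a + 6b + 9, LT = ab^{2}.
f_3 = -2ab + \tfrac{2}{5}a - \tfrac{12}{5}, LT = ab.

S(f_1,f_2): lcm = ab^{2}. S = -\tfrac{20}{3}ab + \tfrac{5}{6}a + \tfrac{3}{4}b^{3} + 7b^{2} + \tfrac{49}{4}b - \tfrac{3}{2}.
  leading term ab: subtract (-\tfrac{20}{3})·f_1 from -\tfrac{20}{3}ab + \tfrac{5}{6}a + \tfrac{3}{4}b^{3} + 7b^{2} + \tfrac{49}{4}b - \tfrac{3}{2} → -\tfrac{235}{6}a + \tfrac{3}{4}b^{3} + 12b^{2} + \tfrac{707}{12}b + \tfrac{521}{6}
  leading term a: no divisor's leading term divides it; move -\tfrac{235}{6}a to the remainder.
  leading term b^{3}: no divisor's leading term divides it; move \tfrac{3}{4}b^{3} to the remainder.
  leading term b^{2}: no divisor's leading term divides it; move 12b^{2} to the remainder.
  leading term b: no divisor's leading term divides it; move \tfrac{707}{12}b to the remainder.
  leading term 1: no divisor's leading term divides it; move \tfrac{521}{6} to the remainder.
  remainder -\tfrac{235}{6}a + \tfrac{3}{4}b^{3} + 12b^{2} + \tfrac{707}{12}b + \tfrac{521}{6} ≠ 0; add h_4 = -\tfrac{235}{6}a + \tfrac{3}{4}b^{3} + 12b^{2} + \tfrac{707}{12}b + \tfrac{521}{6} to the basis.

S(f_1,f_3): lcm = ab. S = -\tfrac{29}{5}a + \tfrac{3}{4}b^{2} + 7b + \tfrac{241}{20}.
  leading term a: subtract (\tfrac{174}{1175})·h_4 from -\tfrac{29}{5}a + \tfrac{3}{4}b^{2} + 7b + \tfrac{241}{20} → -\tfrac{261}{2350}b^{3} - \tfrac{4827}{4700}b^{2} - \tfrac{4053}{2350}b - \tfrac{3801}{4700}
  leading term b^{3}: no divisor's leading term divides it; move -\tfrac{261}{2350}b^{3} to the remainder.
  leading term b^{2}: no divisor's leading term divides it; move -\tfrac{4827}{4700}b^{2} to the remainder.
  leading term b: no divisor's leading term divides it; move -\tfrac{4053}{2350}b to the remainder.
  leading term 1: no divisor's leading term divides it; move -\tfrac{3801}{4700} to the remainder.
  remainder -\tfrac{261}{2350}b^{3} - \tfrac{4827}{4700}b^{2} - \tfrac{4053}{2350}b - \tfrac{3801}{4700} ≠ 0; add h_5 = -\tfrac{261}{2350}b^{3} - \tfrac{4827}{4700}b^{2} - \tfrac{4053}{2350}b - \tfrac{3801}{4700} to the basis.

S(f_2,f_3): lcm = ab^{2}. S = \tfrac{13}{15}ab - \tfrac{5}{6}a - \tfrac{1}{5}b + \tfrac{3}{2}.
  leading term ab: subtract (\tfrac{13}{15})·f_1 from \tfrac{13}{15}ab - \tfrac{5}{6}a - \tfrac{1}{5}b + \tfrac{3}{2} → \tfrac{131}{30}a - \tfrac{13}{20}b^{2} - \tfrac{94}{15}b - \tfrac{599}{60}
  leading term a: subtract (-\tfrac{131}{1175})·h_4 from \tfrac{131}{30}a - \tfrac{13}{20}b^{2} - \tfrac{94}{15}b - \tfrac{599}{60} → \tfrac{393}{4700}b^{3} + \tfrac{3233}{4700}b^{2} + \tfrac{1419}{4700}b - \tfrac{1421}{4700}
  leading term b^{3}: subtract (-\tfrac{131}{174})·h_5 from \tfrac{393}{4700}b^{3} + \tfrac{3233}{4700}b^{2} + \tfrac{1419}{4700}b - \tfrac{1421}{4700} → -\tfrac{99}{1160}b^{2} - \tfrac{289}{290}b - \tfrac{1057}{1160}
  leading term b^{2}: no divisor's leading term divides it; move -\tfrac{99}{1160}b^{2} to the remainder.
  leading term b: no divisor's leading term divides it; move -\tfrac{289}{290}b to the remainder.
  leading term 1: no divisor's leading term divides it; move -\tfrac{1057}{1160} to the remainder.
  remainder -\tfrac{99}{1160}b^{2} - \tfrac{289}{290}b - \tfrac{1057}{1160} ≠ 0; add h_6 = -\tfrac{99}{1160}b^{2} - \tfrac{289}{290}b - \tfrac{1057}{1160} to the basis.

S(f_2,h_4): lcm = ab^{2}. S = \tfrac{2}{3}ab - \tfrac{5}{6}a + \tfrac{9}{470}b^{5} + \tfrac{72}{235}b^{4} + \tfrac{707}{470}b^{3} + \tfrac{521}{235}b^{2} + b + \tfrac{3}{2}.
  leading term ab: subtract (\tfrac{2}{3})·f_1 from \tfrac{2}{3}ab - \tfrac{5}{6}a + \tfrac{9}{470}b^{5} + \tfrac{72}{235}b^{4} + \tfrac{707}{470}b^{3} + \tfrac{521}{235}b^{2} + b + \tfrac{3}{2} → \tfrac{19}{6}a + \tfrac{9}{470}b^{5} + \tfrac{72}{235}b^{4} + \tfrac{707}{470}b^{3} + \tfrac{807}{470}b^{2} - \tfrac{11}{3}b - \tfrac{22}{3}
  leading term a: subtract (-\tfrac{19}{235})·h_4 from \tfrac{19}{6}a + \tfrac{9}{470}b^{5} + \tfrac{72}{235}b^{4} + \tfrac{707}{470}b^{3} + \tfrac{807}{470}b^{2} - \tfrac{11}{3}b - \tfrac{22}{3} → \tfrac{9}{470}b^{5} + \tfrac{72}{235}b^{4} + \tfrac{1471}{940}b^{3} + \tfrac{1263}{470}b^{2} + \tfrac{1031}{940}b - \tfrac{147}{470}
  leading term b^{5}: subtract (-\tfrac{5}{29}b^{2})·h_5 from \tfrac{9}{470}b^{5} + \tfrac{72}{235}b^{4} + \tfrac{1471}{940}b^{3} + \tfrac{1263}{470}b^{2} + \tfrac{1031}{940}b - \tfrac{147}{470} → \tfrac{15}{116}b^{4} + \tfrac{34553}{27260}b^{3} + \tfrac{69453}{27260}b^{2} + \tfrac{1031}{940}b - \tfrac{147}{470}
  leading term b^{4}: subtract (-\tfrac{5875}{5046}b)·h_5 from \tfrac{15}{116}b^{4} + \tfrac{34553}{27260}b^{3} + \tfrac{69453}{27260}b^{2} + \tfrac{1031}{940}b - \tfrac{147}{470} → \tfrac{113499}{1581080}b^{3} + \tfrac{106678}{197635}b^{2} + \tfrac{245417}{1581080}b - \tfrac{147}{470}
  leading term b^{3}: subtract (-\tfrac{63055}{97556})·h_5 from \tfrac{113499}{1581080}b^{3} + \tfrac{106678}{197635}b^{2} + \tfrac{245417}{1581080}b - \tfrac{147}{470} → -\tfrac{48403}{390224}b^{2} - \tfrac{93607}{97556}b - \tfrac{326025}{390224}
  leading term b^{2}: subtract (\tfrac{242015}{166518})·h_6 from -\tfrac{48403}{390224}b^{2} - \tfrac{93607}{97556}b - \tfrac{326025}{390224} → \tfrac{2807}{5742}b + \tfrac{2807}{5742}
  leading term b: no divisor's leading term divides it; move \tfrac{2807}{5742}b to the remainder.
  leading term 1: no divisor's leading term divides it; move \tfrac{2807}{5742} to the remainder.
  remainder \tfrac{2807}{5742}b + \tfrac{2807}{5742} ≠ 0; add h_7 = \tfrac{2807}{5742}b + \tfrac{2807}{5742} to the basis.

The other S-polynomials (S(f_1,h_4), S(f_3,h_4), S(f_1,h_5), S(f_2,h_5), S(f_3,h_5), S(h_4,h_5), S(f_1,h_6), S(f_2,h_6), S(f_3,h_6), S(h_4,h_6), S(h_5,h_6), S(f_1,h_7), S(f_2,h_7), S(f_3,h_7), S(h_4,h_7), S(h_5,h_7), S(h_6,h_7)) all reduce to 0 modulo the current basis, so we have a Gröbner basis.
Inter-reduce: drop elements whose leading term is divisible by another's, tail-reduce, and make monic.
Reduced Gröbner basis: {a - 1, b + 1}.
Label its elements g_1 = a - 1, g_2 = b + 1.

Reduce p = -b^{2} - b - 2 modulo G:
  leading term b^{2}: subtract (-b)·g_2 from -b^{2} - b - 2 → -2
  leading term 1: no divisor's leading term divides it; move -2 to the remainder.
  normal form = -2.
The normal form is nonzero, so p ∉ I. Since p minus its normal form lies in I, I + (p) = I + (r) where r = -2; decide whether this ideal is the whole ring.
Here r = -2 is a nonzero constant, hence a unit: 1 ∈ I + (p), the Gröbner basis of I + (p) is {1}, and the enlarged system has no common solution — adjoining p is inconsistent.

Ideal membership is decidable via reduction modulo a Gröbner basis.

Adjoining -b^{2} - b - 2 makes the ideal the whole ring: the system is inconsistent.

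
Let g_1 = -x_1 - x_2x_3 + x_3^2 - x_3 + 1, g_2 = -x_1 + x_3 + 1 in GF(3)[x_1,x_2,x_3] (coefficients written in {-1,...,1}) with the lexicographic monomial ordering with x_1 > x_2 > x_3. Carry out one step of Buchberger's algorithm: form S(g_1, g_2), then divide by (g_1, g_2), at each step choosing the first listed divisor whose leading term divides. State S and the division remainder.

S(g_1, g_2) = x_2x_3 - x_3^2 - x_3; remainder on division = x_2x_3 - x_3^2 - x_3.

lcm(LM(g_1), LM(g_2)) = x_1.
S = (lcm/LT(g_1))·g_1 − (lcm/LT(g_2))·g_2 = x_2x_3 - x_3^2 - x_3.
Reduce S modulo (g_1, g_2) in that order:
  leading term x_2x_3: no divisor's leading term divides it; move x_2x_3 to the remainder.
  leading term x_3^2: no divisor's leading term divides it; move -x_3^2 to the remainder.
  leading term x_3: no divisor's leading term divides it; move -x_3 to the remainder.
The remainder x_2x_3 - x_3^2 - x_3 is nonzero, so it would be added as the next basis element.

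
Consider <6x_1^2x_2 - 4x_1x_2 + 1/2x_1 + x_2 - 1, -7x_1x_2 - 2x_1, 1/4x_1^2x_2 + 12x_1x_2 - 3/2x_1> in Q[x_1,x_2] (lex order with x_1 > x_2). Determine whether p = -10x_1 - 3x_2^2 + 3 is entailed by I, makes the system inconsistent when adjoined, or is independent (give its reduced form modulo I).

First compute the reduced Gröbner basis of I by Buchberger's algorithm.
f_1 = 6x_1^2x_2 - 4x_1x_2 + 1/2x_1 + x_2 - 1, LT = x_1^2x_2.
f_2 = -7x_1x_2 - 2x_1, LT = x_1x_2.
f_3 = 1/4x_1^2x_2 + 12x_1x_2 - 3/2x_1, LT = x_1^2x_2.

S(f_1,f_2): lcm = x_1^2x_2. S = -2/7x_1^2 - 2/3x_1x_2 + 1/12x_1 + 1/6x_2 - 1/6.
  reduce S modulo (f_1, f_2, f_3):
  remainder -2/7x_1^2 + 23/84x_1 + 1/6x_2 - 1/6 ≠ 0; add h_4 = -2/7x_1^2 + 23/84x_1 + 1/6x_2 - 1/6 to the basis.

S(f_1,f_3): lcm = x_1^2x_2. S = -146/3x_1x_2 + 73/12x_1 + 1/6x_2 - 1/6.
  reduce S modulo (f_1, f_2, f_3, h_4):
  remainder 1679/84x_1 + 1/6x_2 - 1/6 ≠ 0; add h_5 = 1679/84x_1 + 1/6x_2 - 1/6 to the basis.

S(f_1,h_4): lcm = x_1^2x_2. S = 7/24x_1x_2 + 1/12x_1 + 7/12x_2^2 - 5/12x_2 - 1/6.
  reduce S modulo (f_1, f_2, f_3, h_4, h_5):
  remainder 7/12x_2^2 - 5/12x_2 - 1/6 ≠ 0; add h_6 = 7/12x_2^2 - 5/12x_2 - 1/6 to the basis.

S(f_1,h_5): lcm = x_1^2x_2. S = -14/1679x_1x_2^2 - 3316/5037x_1x_2 + 1/12x_1 + 1/6x_2 - 1/6.
  reduce S modulo (f_1, f_2, f_3, h_4, h_5, h_6):
  remainder 463476/2819041x_2 - 463476/2819041 ≠ 0; add h_7 = 463476/2819041x_2 - 463476/2819041 to the basis.

The other S-polynomials (S(f_2,f_3), S(f_2,h_4), S(f_3,h_4), S(f_2,h_5), S(f_3,h_5), S(h_4,h_5), S(f_1,h_6), S(f_2,h_6), S(f_3,h_6), S(h_4,h_6), S(h_5,h_6), S(f_1,h_7), S(f_2,h_7), S(f_3,h_7), S(h_4,h_7), S(h_5,h_7), S(h_6,h_7)) all reduce to 0 modulo the current basis, so we have a Gröbner basis.
Inter-reduce: drop elements whose leading term is divisible by another's, tail-reduce, and make monic.
Reduced Gröbner basis: {x_1, x_2 - 1}.
Label its elements g_1 = x_1, g_2 = x_2 - 1.

Reduce p = -10x_1 - 3x_2^2 + 3 modulo G:
  leading term x_1: subtract (-10)·g_1 from -10x_1 - 3x_2^2 + 3 → -3x_2^2 + 3
  leading term x_2^2: subtract (-3x_2)·g_2 from -3x_2^2 + 3 → -3x_2 + 3
  leading term x_2: subtract (-3)·g_2 from -3x_2 + 3 → 0
  normal form = 0.
Since the normal form is 0, p ∈ I.

Ideal membership is decidable via reduction modulo a Gröbner basis.

-10x_1 - 3x_2^2 + 3 lies in I (it reduces to 0).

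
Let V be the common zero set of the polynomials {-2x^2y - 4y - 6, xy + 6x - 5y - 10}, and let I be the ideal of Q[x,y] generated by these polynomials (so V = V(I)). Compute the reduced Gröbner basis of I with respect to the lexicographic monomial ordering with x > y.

G = {x + 9/40y^2 - 7/24y - 91/60, y^3 + 127/27y^2 + 208/27y + 4}

f_1 = -2x^2y - 4y - 6, LT = x^2y.
f_2 = xy + 6x - 5y - 10, LT = xy.

S(f_1,f_2): lcm = x^2y. S = -6x^2 + 5xy + 10x + 2y + 3.
  leading term x^2: no divisor's leading term divides it; move -6x^2 to the remainder.
  leading term xy: subtract (5)·f_2 from 5xy + 10x + 2y + 3 → -20x + 27y + 53
  leading term x: no divisor's leading term divides it; move -20x to the remainder.
  leading term y: no divisor's leading term divides it; move 27y to the remainder.
  leading term 1: no divisor's leading term divides it; move 53 to the remainder.
  remainder -6x^2 - 20x + 27y + 53 ≠ 0; add g_3 = -6x^2 - 20x + 27y + 53 to the basis.

S(f_1,g_3): lcm = x^2y. S = -10/3xy + 9/2y^2 + 65/6y + 3.
  leading term xy: subtract (-10/3)·f_2 from -10/3xy + 9/2y^2 + 65/6y + 3 → 20x + 9/2y^2 - 35/6y - 91/3
  leading term x: no divisor's leading term divides it; move 20x to the remainder.
  leading term y^2: no divisor's leading term divides it; move 9/2y^2 to the remainder.
  leading term y: no divisor's leading term divides it; move -35/6y to the remainder.
  leading term 1: no divisor's leading term divides it; move -91/3 to the remainder.
  remainder 20x + 9/2y^2 - 35/6y - 91/3 ≠ 0; add g_4 = 20x + 9/2y^2 - 35/6y - 91/3 to the basis.

S(f_1,g_4): lcm = x^2y. S = -9/40xy^3 + 7/24xy^2 + 91/60xy + 2y + 3.
  leading term xy^3: subtract (-9/40y^2)·f_2 from -9/40xy^3 + 7/24xy^2 + 91/60xy + 2y + 3 → 197/120xy^2 + 91/60xy - 9/8y^3 - 9/4y^2 + 2y + 3
  leading term xy^2: subtract (197/120y)·f_2 from 197/120xy^2 + 91/60xy - 9/8y^3 - 9/4y^2 + 2y + 3 → -25/3xy - 9/8y^3 + 143/24y^2 + 221/12y + 3
  leading term xy: subtract (-25/3)·f_2 from -25/3xy - 9/8y^3 + 143/24y^2 + 221/12y + 3 → 50x - 9/8y^3 + 143/24y^2 - 93/4y - 241/3
  leading term x: subtract (5/2)·g_4 from 50x - 9/8y^3 + 143/24y^2 - 93/4y - 241/3 → -9/8y^3 - 127/24y^2 - 26/3y - 9/2
  leading term y^3: no divisor's leading term divides it; move -9/8y^3 to the remainder.
  leading term y^2: no divisor's leading term divides it; move -127/24y^2 to the remainder.
  leading term y: no divisor's leading term divides it; move -26/3y to the remainder.
  leading term 1: no divisor's leading term divides it; move -9/2 to the remainder.
  remainder -9/8y^3 - 127/24y^2 - 26/3y - 9/2 ≠ 0; add g_5 = -9/8y^3 - 127/24y^2 - 26/3y - 9/2 to the basis.

The other S-polynomials (S(f_2,g_3), S(f_2,g_4), S(g_3,g_4), S(f_1,g_5), S(f_2,g_5), S(g_3,g_5), S(g_4,g_5)) all reduce to 0 modulo the current basis, so we have a Gröbner basis.
Inter-reduce: drop elements whose leading term is divisible by another's, tail-reduce, and make monic.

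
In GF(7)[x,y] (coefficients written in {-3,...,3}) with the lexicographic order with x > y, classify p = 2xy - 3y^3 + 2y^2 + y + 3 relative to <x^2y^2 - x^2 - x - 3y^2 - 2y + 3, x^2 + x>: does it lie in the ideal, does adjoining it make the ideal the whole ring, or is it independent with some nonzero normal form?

2xy - 3y^3 + 2y^2 + y + 3 lies in I (it reduces to 0).

First compute the reduced Gröbner basis of I by Buchberger's algorithm.
f_1 = x^2y^2 - x^2 - x - 3y^2 - 2y + 3, LT = x^2y^2.
f_2 = x^2 + x, LT = x^2.

S(f_1,f_2): lcm = x^2y^2. S = -x^2 - xy^2 - x - 3y^2 - 2y + 3.
  leading term x^2: subtract (-1)·f_2 from -x^2 - xy^2 - x - 3y^2 - 2y + 3 → -xy^2 - 3y^2 - 2y + 3
  leading term xy^2: no divisor's leading term divides it; move -xy^2 to the remainder.
  leading term y^2: no divisor's leading term divides it; move -3y^2 to the remainder.
  leading term y: no divisor's leading term divides it; move -2y to the remainder.
  leading term 1: no divisor's leading term divides it; move 3 to the remainder.
  remainder -xy^2 - 3y^2 - 2y + 3 ≠ 0; add h_3 = -xy^2 - 3y^2 - 2y + 3 to the basis.

S(f_1,h_3): lcm = x^2y^2. S = -x^2 - 3xy^2 - 2xy + 2x - 3y^2 - 2y + 3.
  leading term x^2: subtract (-1)·f_2 from -x^2 - 3xy^2 - 2xy + 2x - 3y^2 - 2y + 3 → -3xy^2 - 2xy + 3x - 3y^2 - 2y + 3
  leading term xy^2: subtract (3)·h_3 from -3xy^2 - 2xy + 3x - 3y^2 - 2y + 3 → -2xy + 3x - y^2 - 3y + 1
  leading term xy: no divisor's leading term divides it; move -2xy to the remainder.
  leading term x: no divisor's leading term divides it; move 3x to the remainder.
  leading term y^2: no divisor's leading term divides it; move -y^2 to the remainder.
  leading term y: no divisor's leading term divides it; move -3y to the remainder.
  leading term 1: no divisor's leading term divides it; move 1 to the remainder.
  remainder -2xy + 3x - y^2 - 3y + 1 ≠ 0; add h_4 = -2xy + 3x - y^2 - 3y + 1 to the basis.

S(f_1,h_4): lcm = x^2y^2. S = -2x^2y - x^2 + 3xy^3 + 2xy^2 - 3xy - x - 3y^2 - 2y + 3.
  leading term x^2y: subtract (-2y)·f_2 from -2x^2y - x^2 + 3xy^3 + 2xy^2 - 3xy - x - 3y^2 - 2y + 3 → -x^2 + 3xy^3 + 2xy^2 - xy - x - 3y^2 - 2y + 3
  leading term x^2: subtract (-1)·f_2 from -x^2 + 3xy^3 + 2xy^2 - xy - x - 3y^2 - 2y + 3 → 3xy^3 + 2xy^2 - xy - 3y^2 - 2y + 3
  leading term xy^3: subtract (-3y)·h_3 from 3xy^3 + 2xy^2 - xy - 3y^2 - 2y + 3 → 2xy^2 - xy - 2y^3 - 2y^2 + 3
  leading term xy^2: subtract (-2)·h_3 from 2xy^2 - xy - 2y^3 - 2y^2 + 3 → -xy - 2y^3 - y^2 + 3y + 2
  leading term xy: subtract (-3)·h_4 from -xy - 2y^3 - y^2 + 3y + 2 → 2x - 2y^3 + 3y^2 + y - 2
  leading term x: no divisor's leading term divides it; move 2x to the remainder.
  leading term y^3: no divisor's leading term divides it; move -2y^3 to the remainder.
  leading term y^2: no divisor's leading term divides it; move 3y^2 to the remainder.
  leading term y: no divisor's leading term divides it; move y to the remainder.
  leading term 1: no divisor's leading term divides it; move -2 to the remainder.
  remainder 2x - 2y^3 + 3y^2 + y - 2 ≠ 0; add h_5 = 2x - 2y^3 + 3y^2 + y - 2 to the basis.

S(f_1,h_5): lcm = x^2y^2. S = -x^2 + xy^5 + 2xy^4 + 3xy^3 + xy^2 - x - 3y^2 - 2y + 3.
  leading term x^2: subtract (-1)·f_2 from -x^2 + xy^5 + 2xy^4 + 3xy^3 + xy^2 - x - 3y^2 - 2y + 3 → xy^5 + 2xy^4 + 3xy^3 + xy^2 - 3y^2 - 2y + 3
  leading term xy^5: subtract (-y^3)·h_3 from xy^5 + 2xy^4 + 3xy^3 + xy^2 - 3y^2 - 2y + 3 → 2xy^4 + 3xy^3 + xy^2 - 3y^5 - 2y^4 + 3y^3 - 3y^2 - 2y + 3
  leading term xy^4: subtract (-2y^2)·h_3 from 2xy^4 + 3xy^3 + xy^2 - 3y^5 - 2y^4 + 3y^3 - 3y^2 - 2y + 3 → 3xy^3 + xy^2 - 3y^5 - y^4 - y^3 + 3y^2 - 2y + 3
  leading term xy^3: subtract (-3y)·h_3 from 3xy^3 + xy^2 - 3y^5 - y^4 - y^3 + 3y^2 - 2y + 3 → xy^2 - 3y^5 - y^4 - 3y^3 - 3y^2 + 3
  leading term xy^2: subtract (-1)·h_3 from xy^2 - 3y^5 - y^4 - 3y^3 - 3y^2 + 3 → -3y^5 - y^4 - 3y^3 + y^2 - 2y - 1
  leading term y^5: no divisor's leading term divides it; move -3y^5 to the remainder.
  leading term y^4: no divisor's leading term divides it; move -y^4 to the remainder.
  leading term y^3: no divisor's leading term divides it; move -3y^3 to the remainder.
  leading term y^2: no divisor's leading term divides it; move y^2 to the remainder.
  leading term y: no divisor's leading term divides it; move -2y to the remainder.
  leading term 1: no divisor's leading term divides it; move -1 to the remainder.
  remainder -3y^5 - y^4 - 3y^3 + y^2 - 2y - 1 ≠ 0; add h_6 = -3y^5 - y^4 - 3y^3 + y^2 - 2y - 1 to the basis.

S(h_3,h_5): lcm = xy^2. S = y^5 + 2y^4 + 3y^3 - 3y^2 + 2y - 3.
  leading term y^5: subtract (2)·h_6 from y^5 + 2y^4 + 3y^3 - 3y^2 + 2y - 3 → -3y^4 + 2y^3 + 2y^2 - y - 1
  leading term y^4: no divisor's leading term divides it; move -3y^4 to the remainder.
  leading term y^3: no divisor's leading term divides it; move 2y^3 to the remainder.
  leading term y^2: no divisor's leading term divides it; move 2y^2 to the remainder.
  leading term y: no divisor's leading term divides it; move -y to the remainder.
  leading term 1: no divisor's leading term divides it; move -1 to the remainder.
  remainder -3y^4 + 2y^3 + 2y^2 - y - 1 ≠ 0; add h_7 = -3y^4 + 2y^3 + 2y^2 - y - 1 to the basis.

The other S-polynomials (S(f_2,h_3), S(f_2,h_4), S(h_3,h_4), S(f_2,h_5), S(h_4,h_5), S(f_1,h_6), S(f_2,h_6), S(h_3,h_6), S(h_4,h_6), S(h_5,h_6), S(f_1,h_7), S(f_2,h_7), S(h_3,h_7), S(h_4,h_7), S(h_5,h_7), S(h_6,h_7)) all reduce to 0 modulo the current basis, so we have a Gröbner basis.
Inter-reduce: drop elements whose leading term is divisible by another's, tail-reduce, and make monic.
Reduced Gröbner basis: {x - y^3 - 2y^2 - 3y - 1, y^4 - 3y^3 - 3y^2 - 2y - 2}.
Label its elements g_1 = x - y^3 - 2y^2 - 3y - 1, g_2 = y^4 - 3y^3 - 3y^2 - 2y - 2.

Reduce p = 2xy - 3y^3 + 2y^2 + y + 3 modulo G:
  leading term xy: subtract (2y)·g_1 from 2xy - 3y^3 + 2y^2 + y + 3 → 2y^4 + y^3 + y^2 + 3y + 3
  leading term y^4: subtract (2)·g_2 from 2y^4 + y^3 + y^2 + 3y + 3 → 0
  normal form = 0.
Since the normal form is 0, p ∈ I.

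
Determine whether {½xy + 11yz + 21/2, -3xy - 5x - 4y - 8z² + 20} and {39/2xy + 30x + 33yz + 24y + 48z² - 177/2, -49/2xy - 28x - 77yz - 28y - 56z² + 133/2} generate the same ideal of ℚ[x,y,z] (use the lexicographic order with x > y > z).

Equality of ideals is decidable: compute both reduced Gröbner bases (unique for the ordering) and check whether they agree.
Buchberger on the first generating set:
f_1 = ½xy + 11yz + 21/2, LT = xy.
f_2 = -3xy - 5x - 4y - 8z² + 20, LT = xy.

S(f_1,f_2): lcm = xy. S = -5/3x + 22yz - 4/3y - 8/3z² + 83/3.
  leading term x: no divisor's leading term divides it; move -5/3x to the remainder.
  leading term yz: no divisor's leading term divides it; move 22yz to the remainder.
  leading term y: no divisor's leading term divides it; move -4/3y to the remainder.
  leading term z²: no divisor's leading term divides it; move -8/3z² to the remainder.
  leading term 1: no divisor's leading term divides it; move 83/3 to the remainder.
  remainder -5/3x + 22yz - 4/3y - 8/3z² + 83/3 ≠ 0; add g_3 = -5/3x + 22yz - 4/3y - 8/3z² + 83/3 to the basis.

S(f_1,g_3): lcm = xy. S = 66/5y²z - ⅘y² - 8/5yz² + 22yz + 83/5y + 21.
  leading term y²z: no divisor's leading term divides it; move 66/5y²z to the remainder.
  leading term y²: no divisor's leading term divides it; move -⅘y² to the remainder.
  leading term yz²: no divisor's leading term divides it; move -8/5yz² to the remainder.
  leading term yz: no divisor's leading term divides it; move 22yz to the remainder.
  leading term y: no divisor's leading term divides it; move 83/5y to the remainder.
  leading term 1: no divisor's leading term divides it; move 21 to the remainder.
  remainder 66/5y²z - ⅘y² - 8/5yz² + 22yz + 83/5y + 21 ≠ 0; add g_4 = 66/5y²z - ⅘y² - 8/5yz² + 22yz + 83/5y + 21 to the basis.

The other S-polynomials (S(f_2,g_3), S(f_1,g_4), S(f_2,g_4), S(g_3,g_4)) all reduce to 0 modulo the current basis, so we have a Gröbner basis.
Inter-reduce: drop elements whose leading term is divisible by another's, tail-reduce, and make monic.
Reduced Gröbner basis: {x - 66/5yz + ⅘y + 8/5z² - 83/5, y²z - 2/33y² - 4/33yz² + 5/3yz + 83/66y + 35/22}.

Buchberger on the second generating set:
h_1 = 39/2xy + 30x + 33yz + 24y + 48z² - 177/2, LT = xy.
h_2 = -49/2xy - 28x - 77yz - 28y - 56z² + 133/2, LT = xy.

S(h_1,h_2): lcm = xy. S = 36/91x - 132/91yz + 8/91y + 16/91z² - 166/91.
  leading term x: no divisor's leading term divides it; move 36/91x to the remainder.
  leading term yz: no divisor's leading term divides it; move -132/91yz to the remainder.
  leading term y: no divisor's leading term divides it; move 8/91y to the remainder.
  leading term z²: no divisor's leading term divides it; move 16/91z² to the remainder.
  leading term 1: no divisor's leading term divides it; move -166/91 to the remainder.
  remainder 36/91x - 132/91yz + 8/91y + 16/91z² - 166/91 ≠ 0; add k_3 = 36/91x - 132/91yz + 8/91y + 16/91z² - 166/91 to the basis.

S(h_1,k_3): lcm = xy. S = 20/13x + 11/3y²z - 2/9y² - 4/9yz² + 22/13yz + 1367/234y + 32/13z² - 59/13.
  leading term x: subtract (35/9)·k_3 from 20/13x + 11/3y²z - 2/9y² - 4/9yz² + 22/13yz + 1367/234y + 32/13z² - 59/13 → 11/3y²z - 2/9y² - 4/9yz² + 22/3yz + 11/2y + 16/9z² + 23/9
  leading term y²z: no divisor's leading term divides it; move 11/3y²z to the remainder.
  leading term y²: no divisor's leading term divides it; move -2/9y² to the remainder.
  leading term yz²: no divisor's leading term divides it; move -4/9yz² to the remainder.
  leading term yz: no divisor's leading term divides it; move 22/3yz to the remainder.
  leading term y: no divisor's leading term divides it; move 11/2y to the remainder.
  leading term z²: no divisor's leading term divides it; move 16/9z² to the remainder.
  leading term 1: no divisor's leading term divides it; move 23/9 to the remainder.
  remainder 11/3y²z - 2/9y² - 4/9yz² + 22/3yz + 11/2y + 16/9z² + 23/9 ≠ 0; add k_4 = 11/3y²z - 2/9y² - 4/9yz² + 22/3yz + 11/2y + 16/9z² + 23/9 to the basis.

The other S-polynomials (S(h_2,k_3), S(h_1,k_4), S(h_2,k_4), S(k_3,k_4)) all reduce to 0 modulo the current basis, so we have a Gröbner basis.
Inter-reduce: drop elements whose leading term is divisible by another's, tail-reduce, and make monic.
Reduced Gröbner basis: {x - 11/3yz + 2/9y + 4/9z² - 83/18, y²z - 2/33y² - 4/33yz² + 2yz + 3/2y + 16/33z² + 23/33}.

The bases are distinct; the ideals are different.
The choice of monomial ordering does not affect the verdict — as long as both bases are computed under the same ordering, their equality decides ideal equality.

No, the ideals differ.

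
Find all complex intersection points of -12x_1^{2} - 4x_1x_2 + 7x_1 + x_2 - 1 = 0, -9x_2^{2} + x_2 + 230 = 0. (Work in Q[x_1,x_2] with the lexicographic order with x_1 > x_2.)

{(1/4, -5), (2, -5), (-37/27, 46/9), (1/4, 46/9)}

Compute a lex Gröbner basis by Buchberger's algorithm.
f_1 = -12x_1^{2} - 4x_1x_2 + 7x_1 + x_2 - 1, LT = x_1^{2}.
f_2 = -9x_2^{2} + x_2 + 230, LT = x_2^{2}.

The S-polynomials (S(f_1,f_2)) all reduce to 0 modulo the current basis, so we have a Gröbner basis.
Inter-reduce: drop elements whose leading term is divisible by another's, tail-reduce, and make monic.
Reduced Gröbner basis: {x_1^{2} + \tfrac{1}{3}x_1x_2 - \tfrac{7}{12}x_1 - \tfrac{1}{12}x_2 + \tfrac{1}{12}, x_2^{2} - \tfrac{1}{9}x_2 - \tfrac{230}{9}}.

The lex basis is triangular: the last element involves only x_2. Solving x_2^{2} - \tfrac{1}{9}x_2 - \tfrac{230}{9} = 0 gives x_2 ∈ {-5, 46/9}; substituting each value into the earlier elements determines the remaining variables.
  x_2 = -5: the earlier basis element becomes x_1^{2} - \tfrac{9}{4}x_1 + \tfrac{1}{2} = 0, giving x_1 = 1/4, 2 — points (1/4, -5), (2, -5).
  x_2 = 46/9: the earlier basis element becomes x_1^{2} + \tfrac{121}{108}x_1 - \tfrac{37}{108} = 0, giving x_1 = -37/27, 1/4 — points (-37/27, 46/9), (1/4, 46/9).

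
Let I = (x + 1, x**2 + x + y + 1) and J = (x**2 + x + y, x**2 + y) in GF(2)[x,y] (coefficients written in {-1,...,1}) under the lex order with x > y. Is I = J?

No, the ideals differ.

Two ideals are equal iff their reduced Gröbner bases coincide (the reduced basis is unique for a fixed ordering).
Buchberger on the first generating set:
f_1 = x + 1, LT = x.
f_2 = x**2 + x + y + 1, LT = x**2.

S(f_1,f_2): lcm = x**2. S = y + 1.
  leading term y: no divisor's leading term divides it; move y to the remainder.
  leading term 1: no divisor's leading term divides it; move 1 to the remainder.
  remainder y + 1 ≠ 0; add g_3 = y + 1 to the basis.

The other S-polynomials (S(f_1,g_3), S(f_2,g_3)) all reduce to 0 modulo the current basis, so we have a Gröbner basis.
Inter-reduce: drop elements whose leading term is divisible by another's, tail-reduce, and make monic.
Reduced Gröbner basis: {x + 1, y + 1}.

Buchberger on the second generating set:
h_1 = x**2 + x + y, LT = x**2.
h_2 = x**2 + y, LT = x**2.

S(h_1,h_2): lcm = x**2. S = x.
  leading term x: no divisor's leading term divides it; move x to the remainder.
  remainder x ≠ 0; add k_3 = x to the basis.

S(h_1,k_3): lcm = x**2. S = x + y.
  leading term x: subtract (1)·k_3 from x + y → y
  leading term y: no divisor's leading term divides it; move y to the remainder.
  remainder y ≠ 0; add k_4 = y to the basis.

The other S-polynomials (S(h_2,k_3), S(h_1,k_4), S(h_2,k_4), S(k_3,k_4)) all reduce to 0 modulo the current basis, so we have a Gröbner basis.
Inter-reduce: drop elements whose leading term is divisible by another's, tail-reduce, and make monic.
Reduced Gröbner basis: {x, y}.

The bases are distinct; the ideals are different.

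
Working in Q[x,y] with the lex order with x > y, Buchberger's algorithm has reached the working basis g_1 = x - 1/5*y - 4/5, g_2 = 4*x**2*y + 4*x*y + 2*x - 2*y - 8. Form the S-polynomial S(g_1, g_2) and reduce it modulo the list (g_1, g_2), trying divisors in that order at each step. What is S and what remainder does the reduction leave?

S(g_1, g_2) = -1/5*x*y**2 - 9/5*x*y - 1/2*x + 1/2*y + 2; remainder on division = -1/25*y**3 - 13/25*y**2 - 26/25*y + 8/5.

lcm(LM(g_1), LM(g_2)) = x**2*y.
S = (lcm/LT(g_1))·g_1 − (lcm/LT(g_2))·g_2 = -1/5*x*y**2 - 9/5*x*y - 1/2*x + 1/2*y + 2.
Reduce S modulo (g_1, g_2) in that order:
  leading term x*y**2: subtract (-1/5*y**2)·g_1 from -1/5*x*y**2 - 9/5*x*y - 1/2*x + 1/2*y + 2 → -9/5*x*y - 1/2*x - 1/25*y**3 - 4/25*y**2 + 1/2*y + 2
  leading term x*y: subtract (-9/5*y)·g_1 from -9/5*x*y - 1/2*x - 1/25*y**3 - 4/25*y**2 + 1/2*y + 2 → -1/2*x - 1/25*y**3 - 13/25*y**2 - 47/50*y + 2
  leading term x: subtract (-1/2)·g_1 from -1/2*x - 1/25*y**3 - 13/25*y**2 - 47/50*y + 2 → -1/25*y**3 - 13/25*y**2 - 26/25*y + 8/5
  leading term y**3: no divisor's leading term divides it; move -1/25*y**3 to the remainder.
  leading term y**2: no divisor's leading term divides it; move -13/25*y**2 to the remainder.
  leading term y: no divisor's leading term divides it; move -26/25*y to the remainder.
  leading term 1: no divisor's leading term divides it; move 8/5 to the remainder.
The remainder -1/25*y**3 - 13/25*y**2 - 26/25*y + 8/5 is nonzero, so it would be added as the next basis element.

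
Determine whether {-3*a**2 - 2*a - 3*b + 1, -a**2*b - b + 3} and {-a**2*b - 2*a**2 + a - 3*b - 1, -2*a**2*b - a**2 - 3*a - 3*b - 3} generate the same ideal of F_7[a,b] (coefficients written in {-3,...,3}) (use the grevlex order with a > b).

Yes, the ideals are equal.

For a fixed monomial order, each ideal has a unique reduced Gröbner basis; comparing bases decides equality.
Buchberger on the first generating set:
f_1 = -3*a**2 - 2*a - 3*b + 1, LT = a**2.
f_2 = -a**2*b - b + 3, LT = a**2*b.

S(f_1,f_2): lcm = a**2*b. S = 3*a*b + b**2 + b + 3.
  leading term a*b: no divisor's leading term divides it; move 3*a*b to the remainder.
  leading term b**2: no divisor's leading term divides it; move b**2 to the remainder.
  leading term b: no divisor's leading term divides it; move b to the remainder.
  leading term 1: no divisor's leading term divides it; move 3 to the remainder.
  remainder 3*a*b + b**2 + b + 3 ≠ 0; add g_3 = 3*a*b + b**2 + b + 3 to the basis.

S(f_1,g_3): lcm = a**2*b. S = 2*a*b**2 - 2*a*b + b**2 - a + 2*b.
  leading term a*b**2: subtract (3*b)·g_3 from 2*a*b**2 - 2*a*b + b**2 - a + 2*b → -3*b**3 - 2*a*b - 2*b**2 - a
  leading term b**3: no divisor's leading term divides it; move -3*b**3 to the remainder.
  leading term a*b: subtract (-3)·g_3 from -2*a*b - 2*b**2 - a → b**2 - a + 3*b + 2
  leading term b**2: no divisor's leading term divides it; move b**2 to the remainder.
  leading term a: no divisor's leading term divides it; move -a to the remainder.
  leading term b: no divisor's leading term divides it; move 3*b to the remainder.
  leading term 1: no divisor's leading term divides it; move 2 to the remainder.
  remainder -3*b**3 + b**2 - a + 3*b + 2 ≠ 0; add g_4 = -3*b**3 + b**2 - a + 3*b + 2 to the basis.

The other S-polynomials (S(f_2,g_3), S(f_1,g_4), S(f_2,g_4), S(g_3,g_4)) all reduce to 0 modulo the current basis, so we have a Gröbner basis.
Inter-reduce: drop elements whose leading term is divisible by another's, tail-reduce, and make monic.
Reduced Gröbner basis: {b**3 + 2*b**2 - 2*a - b - 3, a**2 + 3*a + b + 2, a*b - 2*b**2 - 2*b + 1}.

Buchberger on the second generating set:
h_1 = -a**2*b - 2*a**2 + a - 3*b - 1, LT = a**2*b.
h_2 = -2*a**2*b - a**2 - 3*a - 3*b - 3, LT = a**2*b.

S(h_1,h_2): lcm = a**2*b. S = -2*a**2 + a - 2*b + 3.
  leading term a**2: no divisor's leading term divides it; move -2*a**2 to the remainder.
  leading term a: no divisor's leading term divides it; move a to the remainder.
  leading term b: no divisor's leading term divides it; move -2*b to the remainder.
  leading term 1: no divisor's leading term divides it; move 3 to the remainder.
  remainder -2*a**2 + a - 2*b + 3 ≠ 0; add k_3 = -2*a**2 + a - 2*b + 3 to the basis.

S(h_1,k_3): lcm = a**2*b. S = 2*a**2 - 3*a*b - b**2 - a + b + 1.
  leading term a**2: subtract (-1)·k_3 from 2*a**2 - 3*a*b - b**2 - a + b + 1 → -3*a*b - b**2 - b - 3
  leading term a*b: no divisor's leading term divides it; move -3*a*b to the remainder.
  leading term b**2: no divisor's leading term divides it; move -b**2 to the remainder.
  leading term b: no divisor's leading term divides it; move -b to the remainder.
  leading term 1: no divisor's leading term divides it; move -3 to the remainder.
  remainder -3*a*b - b**2 - b - 3 ≠ 0; add k_4 = -3*a*b - b**2 - b - 3 to the basis.

S(h_1,k_4): lcm = a**2*b. S = 2*a*b**2 + 2*a**2 + 2*a*b - 2*a + 3*b + 1.
  leading term a*b**2: subtract (-3*b)·k_4 from 2*a*b**2 + 2*a**2 + 2*a*b - 2*a + 3*b + 1 → -3*b**3 + 2*a**2 + 2*a*b - 3*b**2 - 2*a + b + 1
  leading term b**3: no divisor's leading term divides it; move -3*b**3 to the remainder.
  leading term a**2: subtract (-1)·k_3 from 2*a**2 + 2*a*b - 3*b**2 - 2*a + b + 1 → 2*a*b - 3*b**2 - a - b - 3
  leading term a*b: subtract (-3)·k_4 from 2*a*b - 3*b**2 - a - b - 3 → b**2 - a + 3*b + 2
  leading term b**2: no divisor's leading term divides it; move b**2 to the remainder.
  leading term a: no divisor's leading term divides it; move -a to the remainder.
  leading term b: no divisor's leading term divides it; move 3*b to the remainder.
  leading term 1: no divisor's leading term divides it; move 2 to the remainder.
  remainder -3*b**3 + b**2 - a + 3*b + 2 ≠ 0; add k_5 = -3*b**3 + b**2 - a + 3*b + 2 to the basis.

The other S-polynomials (S(h_2,k_3), S(h_2,k_4), S(k_3,k_4), S(h_1,k_5), S(h_2,k_5), S(k_3,k_5), S(k_4,k_5)) all reduce to 0 modulo the current basis, so we have a Gröbner basis.
Inter-reduce: drop elements whose leading term is divisible by another's, tail-reduce, and make monic.
Reduced Gröbner basis: {b**3 + 2*b**2 - 2*a - b - 3, a**2 + 3*a + b + 2, a*b - 2*b**2 - 2*b + 1}.

Same reduced basis, so the two generating sets span the same ideal.
The same test decides containment: I ⊆ J iff every generator of I reduces to 0 modulo a Gröbner basis of J.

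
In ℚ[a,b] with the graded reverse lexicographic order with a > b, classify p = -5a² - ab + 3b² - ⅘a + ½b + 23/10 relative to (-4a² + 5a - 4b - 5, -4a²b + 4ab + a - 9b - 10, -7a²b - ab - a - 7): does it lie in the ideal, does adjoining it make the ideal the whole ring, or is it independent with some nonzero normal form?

First compute the reduced Gröbner basis of I by Buchberger's algorithm.
f_1 = -4a² + 5a - 4b - 5, LT = a².
f_2 = -4a²b + 4ab + a - 9b - 10, LT = a²b.
f_3 = -7a²b - ab - a - 7, LT = a²b.

S(f_1,f_2): lcm = a²b. S = -¼ab + b² + ¼a - b - 5/2.
  reduce S modulo (f_1, f_2, f_3):
  remainder -¼ab + b² + ¼a - b - 5/2 ≠ 0; add h_4 = -¼ab + b² + ¼a - b - 5/2 to the basis.

S(f_1,f_3): lcm = a²b. S = -39/28ab + b² - 1/7a + 5/4b - 1.
  reduce S modulo (f_1, f_2, f_3, h_4):
  remainder -32/7b² - 43/28a + 191/28b + 181/14 ≠ 0; add h_5 = -32/7b² - 43/28a + 191/28b + 181/14 to the basis.

S(f_1,h_4): lcm = a²b. S = 4ab² + a² - 21/4ab + b² - 10a + 5/4b.
  reduce S modulo (f_1, f_2, f_3, h_4, h_5):
  remainder -9681/1024a + 5837/1024b + 7759/512 ≠ 0; add h_6 = -9681/1024a + 5837/1024b + 7759/512 to the basis.

S(f_2,h_5): lcm = a²b². S = -43/128a³ + 191/128a²b - ab² + 181/64a² - ¼ab + 9/4b² + 5/2b.
  reduce S modulo (f_1, f_2, f_3, h_4, h_5, h_6):
  remainder 29007305/19826688b + 29007305/19826688 ≠ 0; add h_7 = 29007305/19826688b + 29007305/19826688 to the basis.

The other S-polynomials (S(f_2,f_3), S(f_2,h_4), S(f_3,h_4), S(f_1,h_5), S(f_3,h_5), S(h_4,h_5), S(f_1,h_6), S(f_2,h_6), S(f_3,h_6), S(h_4,h_6), S(h_5,h_6), S(f_1,h_7), S(f_2,h_7), S(f_3,h_7), S(h_4,h_7), S(h_5,h_7), S(h_6,h_7)) all reduce to 0 modulo the current basis, so we have a Gröbner basis.
Inter-reduce: drop elements whose leading term is divisible by another's, tail-reduce, and make monic.
Reduced Gröbner basis: {a - 1, b + 1}.
Label its elements g_1 = a - 1, g_2 = b + 1.

Reduce p = -5a² - ab + 3b² - ⅘a + ½b + 23/10 modulo G:
  leading term a²: subtract (-5a)·g_1 from -5a² - ab + 3b² - ⅘a + ½b + 23/10 → -ab + 3b² - 29/5a + ½b + 23/10
  leading term ab: subtract (-b)·g_1 from -ab + 3b² - 29/5a + ½b + 23/10 → 3b² - 29/5a - ½b + 23/10
  leading term b²: subtract (3b)·g_2 from 3b² - 29/5a - ½b + 23/10 → -29/5a - 7/2b + 23/10
  leading term a: subtract (-29/5)·g_1 from -29/5a - 7/2b + 23/10 → -7/2b - 7/2
  leading term b: subtract (-7/2)·g_2 from -7/2b - 7/2 → 0
  normal form = 0.
Since the normal form is 0, p ∈ I.

-5a² - ab + 3b² - ⅘a + ½b + 23/10 lies in I (it reduces to 0).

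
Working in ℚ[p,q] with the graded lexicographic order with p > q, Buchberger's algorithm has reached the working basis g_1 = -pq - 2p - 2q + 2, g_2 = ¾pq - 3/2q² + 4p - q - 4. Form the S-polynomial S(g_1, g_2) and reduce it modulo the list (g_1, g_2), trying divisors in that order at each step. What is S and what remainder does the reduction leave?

lcm(LM(g_1), LM(g_2)) = pq.
S = (lcm/LT(g_1))·g_1 − (lcm/LT(g_2))·g_2 = 2q² - 10/3p + 10/3q + 10/3.
Reduce S modulo (g_1, g_2) in that order:
  leading term q²: no divisor's leading term divides it; move 2q² to the remainder.
  leading term p: no divisor's leading term divides it; move -10/3p to the remainder.
  leading term q: no divisor's leading term divides it; move 10/3q to the remainder.
  leading term 1: no divisor's leading term divides it; move 10/3 to the remainder.
The remainder 2q² - 10/3p + 10/3q + 10/3 is nonzero, so it would be added as the next basis element.

S(g_1, g_2) = 2q² - 10/3p + 10/3q + 10/3; remainder on division = 2q² - 10/3p + 10/3q + 10/3.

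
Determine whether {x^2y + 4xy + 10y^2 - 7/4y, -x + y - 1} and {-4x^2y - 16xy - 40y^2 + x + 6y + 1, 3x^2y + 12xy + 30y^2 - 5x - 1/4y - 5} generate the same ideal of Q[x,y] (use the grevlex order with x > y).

Equality of ideals is decidable: compute both reduced Gröbner bases (unique for the ordering) and check whether they agree.
Buchberger on the first generating set:
f_1 = x^2y + 4xy + 10y^2 - 7/4y, LT = x^2y.
f_2 = -x + y - 1, LT = x.

S(f_1,f_2): lcm = x^2y. S = xy^2 + 3xy + 10y^2 - 7/4y.
  reduce S modulo (f_1, f_2):
  remainder y^3 + 12y^2 - 19/4y ≠ 0; add g_3 = y^3 + 12y^2 - 19/4y to the basis.

The other S-polynomials (S(f_1,g_3), S(f_2,g_3)) all reduce to 0 modulo the current basis, so we have a Gröbner basis.
Inter-reduce: drop elements whose leading term is divisible by another's, tail-reduce, and make monic.
Reduced Gröbner basis: {y^3 + 12y^2 - 19/4y, x - y + 1}.

Buchberger on the second generating set:
h_1 = -4x^2y - 16xy - 40y^2 + x + 6y + 1, LT = x^2y.
h_2 = 3x^2y + 12xy + 30y^2 - 5x - 1/4y - 5, LT = x^2y.

S(h_1,h_2): lcm = x^2y. S = 17/12x - 17/12y + 17/12.
  reduce S modulo (h_1, h_2):
  remainder 17/12x - 17/12y + 17/12 ≠ 0; add k_3 = 17/12x - 17/12y + 17/12 to the basis.

S(h_1,k_3): lcm = x^2y. S = xy^2 + 3xy + 10y^2 - 1/4x - 3/2y - 1/4.
  reduce S modulo (h_1, h_2, k_3):
  remainder y^3 + 12y^2 - 19/4y ≠ 0; add k_4 = y^3 + 12y^2 - 19/4y to the basis.

The other S-polynomials (S(h_2,k_3), S(h_1,k_4), S(h_2,k_4), S(k_3,k_4)) all reduce to 0 modulo the current basis, so we have a Gröbner basis.
Inter-reduce: drop elements whose leading term is divisible by another's, tail-reduce, and make monic.
Reduced Gröbner basis: {y^3 + 12y^2 - 19/4y, x - y + 1}.

These coincide, so the ideals are equal.
The choice of monomial ordering does not affect the verdict — as long as both bases are computed under the same ordering, their equality decides ideal equality.

Yes, the ideals are equal.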